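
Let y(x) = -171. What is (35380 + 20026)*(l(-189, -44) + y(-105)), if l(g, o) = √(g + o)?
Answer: -9474426 + 55406*I*√233 ≈ -9.4744e+6 + 8.4574e+5*I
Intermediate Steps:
(35380 + 20026)*(l(-189, -44) + y(-105)) = (35380 + 20026)*(√(-189 - 44) - 171) = 55406*(√(-233) - 171) = 55406*(I*√233 - 171) = 55406*(-171 + I*√233) = -9474426 + 55406*I*√233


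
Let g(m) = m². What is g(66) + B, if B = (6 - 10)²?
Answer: 4372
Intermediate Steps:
B = 16 (B = (-4)² = 16)
g(66) + B = 66² + 16 = 4356 + 16 = 4372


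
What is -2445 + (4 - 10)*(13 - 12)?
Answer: -2451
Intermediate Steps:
-2445 + (4 - 10)*(13 - 12) = -2445 - 6*1 = -2445 - 6 = -2451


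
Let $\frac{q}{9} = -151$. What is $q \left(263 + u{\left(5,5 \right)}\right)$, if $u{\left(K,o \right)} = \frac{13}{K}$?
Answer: $- \frac{1804752}{5} \approx -3.6095 \cdot 10^{5}$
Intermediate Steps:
$q = -1359$ ($q = 9 \left(-151\right) = -1359$)
$q \left(263 + u{\left(5,5 \right)}\right) = - 1359 \left(263 + \frac{13}{5}\right) = \left(-1359\right) \frac{1328}{5} = - \frac{1804752}{5}$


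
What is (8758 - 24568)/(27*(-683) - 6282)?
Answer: 5270/8241 ≈ 0.63949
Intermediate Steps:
(8758 - 24568)/(27*(-683) - 6282) = -15810/(-18441 - 6282) = -15810/(-24723) = -15810*(-1/24723) = 5270/8241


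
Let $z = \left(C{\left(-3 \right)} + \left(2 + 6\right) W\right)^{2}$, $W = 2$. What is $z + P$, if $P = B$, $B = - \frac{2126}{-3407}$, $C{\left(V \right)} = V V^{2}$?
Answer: $\frac{414373}{3407} \approx 121.62$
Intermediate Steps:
$C{\left(V \right)} = V^{3}$
$B = \frac{2126}{3407}$ ($B = \left(-2126\right) \left(- \frac{1}{3407}\right) = \frac{2126}{3407} \approx 0.62401$)
$z = 121$ ($z = \left(\left(-3\right)^{3} + \left(2 + 6\right) 2\right)^{2} = \left(-27 + 8 \cdot 2\right)^{2} = \left(-27 + 16\right)^{2} = \left(-11\right)^{2} = 121$)
$P = \frac{2126}{3407} \approx 0.62401$
$z + P = 121 + \frac{2126}{3407} = \frac{414373}{3407}$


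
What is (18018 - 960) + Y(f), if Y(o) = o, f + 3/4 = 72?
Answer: 68517/4 ≈ 17129.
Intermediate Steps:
f = 285/4 (f = -3/4 + 72 = 285/4 ≈ 71.250)
(18018 - 960) + Y(f) = (18018 - 960) + 285/4 = 17058 + 285/4 = 68517/4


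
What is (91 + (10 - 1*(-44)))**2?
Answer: 21025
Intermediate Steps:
(91 + (10 - 1*(-44)))**2 = (91 + (10 + 44))**2 = (91 + 54)**2 = 145**2 = 21025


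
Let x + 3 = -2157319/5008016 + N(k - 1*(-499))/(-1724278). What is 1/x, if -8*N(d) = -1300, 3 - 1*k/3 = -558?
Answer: -4317605906224/14813133465313 ≈ -0.29147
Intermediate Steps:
k = 1683 (k = 9 - 3*(-558) = 9 + 1674 = 1683)
N(d) = 325/2 (N(d) = -⅛*(-1300) = 325/2)
x = -14813133465313/4317605906224 (x = -3 + (-2157319/5008016 + (325/2)/(-1724278)) = -3 + (-2157319*1/5008016 + (325/2)*(-1/1724278)) = -3 + (-2157319/5008016 - 325/3448556) = -3 - 1860315746641/4317605906224 = -14813133465313/4317605906224 ≈ -3.4309)
1/x = 1/(-14813133465313/4317605906224) = -4317605906224/14813133465313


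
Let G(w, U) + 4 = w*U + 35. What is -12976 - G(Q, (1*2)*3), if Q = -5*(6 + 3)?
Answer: -12737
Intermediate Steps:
Q = -45 (Q = -5*9 = -45)
G(w, U) = 31 + U*w (G(w, U) = -4 + (w*U + 35) = -4 + (U*w + 35) = -4 + (35 + U*w) = 31 + U*w)
-12976 - G(Q, (1*2)*3) = -12976 - (31 + ((1*2)*3)*(-45)) = -12976 - (31 + (2*3)*(-45)) = -12976 - (31 + 6*(-45)) = -12976 - (31 - 270) = -12976 - 1*(-239) = -12976 + 239 = -12737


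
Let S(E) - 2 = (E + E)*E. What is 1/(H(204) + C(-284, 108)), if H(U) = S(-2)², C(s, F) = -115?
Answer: -1/15 ≈ -0.066667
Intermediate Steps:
S(E) = 2 + 2*E² (S(E) = 2 + (E + E)*E = 2 + (2*E)*E = 2 + 2*E²)
H(U) = 100 (H(U) = (2 + 2*(-2)²)² = (2 + 2*4)² = (2 + 8)² = 10² = 100)
1/(H(204) + C(-284, 108)) = 1/(100 - 115) = 1/(-15) = -1/15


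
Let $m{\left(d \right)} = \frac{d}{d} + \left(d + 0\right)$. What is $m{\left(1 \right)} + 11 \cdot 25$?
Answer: $277$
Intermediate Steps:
$m{\left(d \right)} = 1 + d$
$m{\left(1 \right)} + 11 \cdot 25 = \left(1 + 1\right) + 11 \cdot 25 = 2 + 275 = 277$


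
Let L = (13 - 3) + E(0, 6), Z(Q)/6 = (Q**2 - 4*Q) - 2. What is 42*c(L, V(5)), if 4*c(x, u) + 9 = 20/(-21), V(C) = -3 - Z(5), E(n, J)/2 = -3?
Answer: -209/2 ≈ -104.50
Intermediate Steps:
E(n, J) = -6 (E(n, J) = 2*(-3) = -6)
Z(Q) = -12 - 24*Q + 6*Q**2 (Z(Q) = 6*((Q**2 - 4*Q) - 2) = 6*(-2 + Q**2 - 4*Q) = -12 - 24*Q + 6*Q**2)
L = 4 (L = (13 - 3) - 6 = 10 - 6 = 4)
V(C) = -21 (V(C) = -3 - (-12 - 24*5 + 6*5**2) = -3 - (-12 - 120 + 6*25) = -3 - (-12 - 120 + 150) = -3 - 1*18 = -3 - 18 = -21)
c(x, u) = -209/84 (c(x, u) = -9/4 + (20/(-21))/4 = -9/4 + (20*(-1/21))/4 = -9/4 + (1/4)*(-20/21) = -9/4 - 5/21 = -209/84)
42*c(L, V(5)) = 42*(-209/84) = -209/2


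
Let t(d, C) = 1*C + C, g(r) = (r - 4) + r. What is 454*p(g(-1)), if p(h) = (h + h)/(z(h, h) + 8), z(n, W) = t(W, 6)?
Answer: -1362/5 ≈ -272.40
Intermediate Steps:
g(r) = -4 + 2*r (g(r) = (-4 + r) + r = -4 + 2*r)
t(d, C) = 2*C (t(d, C) = C + C = 2*C)
z(n, W) = 12 (z(n, W) = 2*6 = 12)
p(h) = h/10 (p(h) = (h + h)/(12 + 8) = (2*h)/20 = (2*h)*(1/20) = h/10)
454*p(g(-1)) = 454*((-4 + 2*(-1))/10) = 454*((-4 - 2)/10) = 454*((⅒)*(-6)) = 454*(-⅗) = -1362/5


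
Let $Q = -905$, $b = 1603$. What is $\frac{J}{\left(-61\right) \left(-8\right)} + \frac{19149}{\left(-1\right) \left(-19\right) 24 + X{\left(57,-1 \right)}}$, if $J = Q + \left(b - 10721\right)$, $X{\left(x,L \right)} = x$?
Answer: $\frac{1400971}{83448} \approx 16.789$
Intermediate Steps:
$J = -10023$ ($J = -905 + \left(1603 - 10721\right) = -905 - 9118 = -10023$)
$\frac{J}{\left(-61\right) \left(-8\right)} + \frac{19149}{\left(-1\right) \left(-19\right) 24 + X{\left(57,-1 \right)}} = - \frac{10023}{\left(-61\right) \left(-8\right)} + \frac{19149}{\left(-1\right) \left(-19\right) 24 + 57} = - \frac{10023}{488} + \frac{19149}{19 \cdot 24 + 57} = \left(-10023\right) \frac{1}{488} + \frac{19149}{456 + 57} = - \frac{10023}{488} + \frac{19149}{513} = - \frac{10023}{488} + 19149 \cdot \frac{1}{513} = - \frac{10023}{488} + \frac{6383}{171} = \frac{1400971}{83448}$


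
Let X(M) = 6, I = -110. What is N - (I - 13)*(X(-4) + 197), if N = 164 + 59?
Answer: 25192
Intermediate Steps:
N = 223
N - (I - 13)*(X(-4) + 197) = 223 - (-110 - 13)*(6 + 197) = 223 - (-123)*203 = 223 - 1*(-24969) = 223 + 24969 = 25192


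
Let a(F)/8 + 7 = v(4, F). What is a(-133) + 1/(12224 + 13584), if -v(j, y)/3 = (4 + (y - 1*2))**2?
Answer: -10630831359/25808 ≈ -4.1192e+5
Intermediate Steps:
v(j, y) = -3*(2 + y)**2 (v(j, y) = -3*(4 + (y - 1*2))**2 = -3*(4 + (y - 2))**2 = -3*(4 + (-2 + y))**2 = -3*(2 + y)**2)
a(F) = -56 - 24*(2 + F)**2 (a(F) = -56 + 8*(-3*(2 + F)**2) = -56 - 24*(2 + F)**2)
a(-133) + 1/(12224 + 13584) = (-56 - 24*(2 - 133)**2) + 1/(12224 + 13584) = (-56 - 24*(-131)**2) + 1/25808 = (-56 - 24*17161) + 1/25808 = (-56 - 411864) + 1/25808 = -411920 + 1/25808 = -10630831359/25808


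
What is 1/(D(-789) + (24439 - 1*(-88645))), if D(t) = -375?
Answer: 1/112709 ≈ 8.8724e-6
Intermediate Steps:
1/(D(-789) + (24439 - 1*(-88645))) = 1/(-375 + (24439 - 1*(-88645))) = 1/(-375 + (24439 + 88645)) = 1/(-375 + 113084) = 1/112709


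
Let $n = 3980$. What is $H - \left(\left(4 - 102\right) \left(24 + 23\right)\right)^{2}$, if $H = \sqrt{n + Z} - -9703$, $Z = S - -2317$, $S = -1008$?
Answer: $-21205533 + \sqrt{5289} \approx -2.1205 \cdot 10^{7}$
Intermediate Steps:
$Z = 1309$ ($Z = -1008 - -2317 = -1008 + 2317 = 1309$)
$H = 9703 + \sqrt{5289}$ ($H = \sqrt{3980 + 1309} - -9703 = \sqrt{5289} + \left(-703 + 10406\right) = \sqrt{5289} + 9703 = 9703 + \sqrt{5289} \approx 9775.7$)
$H - \left(\left(4 - 102\right) \left(24 + 23\right)\right)^{2} = \left(9703 + \sqrt{5289}\right) - \left(\left(4 - 102\right) \left(24 + 23\right)\right)^{2} = \left(9703 + \sqrt{5289}\right) - \left(\left(-98\right) 47\right)^{2} = \left(9703 + \sqrt{5289}\right) - \left(-4606\right)^{2} = \left(9703 + \sqrt{5289}\right) - 21215236 = -21205533 + \sqrt{5289}$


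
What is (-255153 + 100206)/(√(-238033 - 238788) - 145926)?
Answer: 22610795922/21294874297 + 154947*I*√476821/21294874297 ≈ 1.0618 + 0.0050244*I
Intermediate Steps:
(-255153 + 100206)/(√(-238033 - 238788) - 145926) = -154947/(√(-476821) - 145926) = -154947/(I*√476821 - 145926) = -154947/(-145926 + I*√476821)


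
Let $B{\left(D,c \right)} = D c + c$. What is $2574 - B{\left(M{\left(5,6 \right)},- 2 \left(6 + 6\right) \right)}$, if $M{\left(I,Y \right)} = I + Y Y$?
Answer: $3582$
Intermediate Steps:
$M{\left(I,Y \right)} = I + Y^{2}$
$B{\left(D,c \right)} = c + D c$
$2574 - B{\left(M{\left(5,6 \right)},- 2 \left(6 + 6\right) \right)} = 2574 - - 2 \left(6 + 6\right) \left(1 + \left(5 + 6^{2}\right)\right) = 2574 - \left(-2\right) 12 \left(1 + \left(5 + 36\right)\right) = 2574 - - 24 \left(1 + 41\right) = 2574 - \left(-24\right) 42 = 2574 - -1008 = 2574 + 1008 = 3582$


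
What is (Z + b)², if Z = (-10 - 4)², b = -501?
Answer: 93025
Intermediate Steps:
Z = 196 (Z = (-14)² = 196)
(Z + b)² = (196 - 501)² = (-305)² = 93025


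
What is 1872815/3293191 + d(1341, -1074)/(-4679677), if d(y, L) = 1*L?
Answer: 8767706167889/15411070179307 ≈ 0.56892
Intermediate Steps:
d(y, L) = L
1872815/3293191 + d(1341, -1074)/(-4679677) = 1872815/3293191 - 1074/(-4679677) = 1872815*(1/3293191) - 1074*(-1/4679677) = 1872815/3293191 + 1074/4679677 = 8767706167889/15411070179307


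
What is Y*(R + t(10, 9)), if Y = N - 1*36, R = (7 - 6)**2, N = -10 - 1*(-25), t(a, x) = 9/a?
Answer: -399/10 ≈ -39.900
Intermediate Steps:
N = 15 (N = -10 + 25 = 15)
R = 1 (R = 1**2 = 1)
Y = -21 (Y = 15 - 1*36 = 15 - 36 = -21)
Y*(R + t(10, 9)) = -21*(1 + 9/10) = -21*19/10 = -399/10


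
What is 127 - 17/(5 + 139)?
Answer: 18271/144 ≈ 126.88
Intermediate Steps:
127 - 17/(5 + 139) = 127 - 17/144 = 18271/144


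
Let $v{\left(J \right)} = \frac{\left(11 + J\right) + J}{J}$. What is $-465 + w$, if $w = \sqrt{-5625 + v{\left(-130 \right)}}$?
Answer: $-465 + \frac{i \sqrt{95030130}}{130} \approx -465.0 + 74.987 i$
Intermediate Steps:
$v{\left(J \right)} = \frac{11 + 2 J}{J}$
$w = \frac{i \sqrt{95030130}}{130}$ ($w = \sqrt{-5625 + \left(2 + \frac{11}{-130}\right)} = \sqrt{-5625 + \left(2 + 11 \left(- \frac{1}{130}\right)\right)} = \sqrt{-5625 + \left(2 - \frac{11}{130}\right)} = \sqrt{-5625 + \frac{249}{130}} = \sqrt{- \frac{731001}{130}} = \frac{i \sqrt{95030130}}{130} \approx 74.987 i$)
$-465 + w = -465 + \frac{i \sqrt{95030130}}{130}$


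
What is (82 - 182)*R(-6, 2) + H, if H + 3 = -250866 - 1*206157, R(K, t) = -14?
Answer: -455626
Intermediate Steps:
H = -457026 (H = -3 + (-250866 - 1*206157) = -3 + (-250866 - 206157) = -3 - 457023 = -457026)
(82 - 182)*R(-6, 2) + H = (82 - 182)*(-14) - 457026 = -100*(-14) - 457026 = 1400 - 457026 = -455626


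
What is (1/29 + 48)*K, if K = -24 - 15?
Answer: -54327/29 ≈ -1873.3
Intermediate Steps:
K = -39
(1/29 + 48)*K = (1/29 + 48)*(-39) = (1393/29)*(-39) = -54327/29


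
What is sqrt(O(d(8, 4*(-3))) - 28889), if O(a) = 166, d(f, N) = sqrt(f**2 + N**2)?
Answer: I*sqrt(28723) ≈ 169.48*I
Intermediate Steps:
d(f, N) = sqrt(N**2 + f**2)
sqrt(O(d(8, 4*(-3))) - 28889) = sqrt(166 - 28889) = sqrt(-28723) = I*sqrt(28723)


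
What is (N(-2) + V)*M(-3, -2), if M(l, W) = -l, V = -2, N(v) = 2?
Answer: 0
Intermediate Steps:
(N(-2) + V)*M(-3, -2) = (2 - 2)*(-1*(-3)) = 0*3 = 0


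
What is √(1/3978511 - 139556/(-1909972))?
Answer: 2*√65923181710859545384389/1899711152923 ≈ 0.27031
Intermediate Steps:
√(1/3978511 - 139556/(-1909972)) = √(1/3978511 - 139556*(-1/1909972)) = √(1/3978511 + 34889/477493) = √(138806747772/1899711152923) = 2*√65923181710859545384389/1899711152923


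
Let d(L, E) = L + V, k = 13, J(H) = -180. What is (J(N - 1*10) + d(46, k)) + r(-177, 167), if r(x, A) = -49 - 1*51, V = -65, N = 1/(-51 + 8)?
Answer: -299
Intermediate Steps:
N = -1/43 (N = 1/(-43) = -1/43 ≈ -0.023256)
d(L, E) = -65 + L (d(L, E) = L - 65 = -65 + L)
r(x, A) = -100 (r(x, A) = -49 - 51 = -100)
(J(N - 1*10) + d(46, k)) + r(-177, 167) = (-180 + (-65 + 46)) - 100 = (-180 - 19) - 100 = -199 - 100 = -299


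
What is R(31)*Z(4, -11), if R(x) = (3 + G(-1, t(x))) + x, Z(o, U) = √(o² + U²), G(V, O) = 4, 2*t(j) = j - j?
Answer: 38*√137 ≈ 444.78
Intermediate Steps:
t(j) = 0 (t(j) = (j - j)/2 = (½)*0 = 0)
Z(o, U) = √(U² + o²)
R(x) = 7 + x (R(x) = (3 + 4) + x = 7 + x)
R(31)*Z(4, -11) = (7 + 31)*√((-11)² + 4²) = 38*√(121 + 16) = 38*√137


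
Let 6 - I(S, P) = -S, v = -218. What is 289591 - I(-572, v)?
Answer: 290157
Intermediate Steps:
I(S, P) = 6 + S (I(S, P) = 6 - (-1)*S = 6 + S)
289591 - I(-572, v) = 289591 - (6 - 572) = 289591 - 1*(-566) = 289591 + 566 = 290157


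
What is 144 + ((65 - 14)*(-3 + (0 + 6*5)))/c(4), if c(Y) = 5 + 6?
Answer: 2961/11 ≈ 269.18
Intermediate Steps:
c(Y) = 11
144 + ((65 - 14)*(-3 + (0 + 6*5)))/c(4) = 144 + ((65 - 14)*(-3 + (0 + 6*5)))/11 = 144 + (51*(-3 + (0 + 30)))*(1/11) = 144 + (51*(-3 + 30))*(1/11) = 144 + (51*27)*(1/11) = 144 + 1377*(1/11) = 144 + 1377/11 = 2961/11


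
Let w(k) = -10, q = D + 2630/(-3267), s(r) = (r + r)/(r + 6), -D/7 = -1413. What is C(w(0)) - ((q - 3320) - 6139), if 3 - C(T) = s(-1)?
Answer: -6988031/16335 ≈ -427.79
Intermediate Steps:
D = 9891 (D = -7*(-1413) = 9891)
s(r) = 2*r/(6 + r) (s(r) = (2*r)/(6 + r) = 2*r/(6 + r))
q = 32311267/3267 (q = 9891 + 2630/(-3267) = 9891 + 2630*(-1/3267) = 9891 - 2630/3267 = 32311267/3267 ≈ 9890.2)
C(T) = 17/5 (C(T) = 3 - 2*(-1)/(6 - 1) = 3 - 2*(-1)/5 = 3 - 1*(-⅖) = 3 + ⅖ = 17/5)
C(w(0)) - ((q - 3320) - 6139) = 17/5 - ((32311267/3267 - 3320) - 6139) = 17/5 - (21464827/3267 - 6139) = 17/5 - 1*1408714/3267 = 17/5 - 1408714/3267 = -6988031/16335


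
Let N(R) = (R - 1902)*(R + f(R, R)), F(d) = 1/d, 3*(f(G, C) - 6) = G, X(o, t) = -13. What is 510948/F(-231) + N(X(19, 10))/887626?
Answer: -157148397721177/1331439 ≈ -1.1803e+8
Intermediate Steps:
f(G, C) = 6 + G/3
N(R) = (-1902 + R)*(6 + 4*R/3) (N(R) = (R - 1902)*(R + (6 + R/3)) = (-1902 + R)*(6 + 4*R/3))
510948/F(-231) + N(X(19, 10))/887626 = 510948/(1/(-231)) + (-11412 - 2530*(-13) + (4/3)*(-13)²)/887626 = 510948/(-1/231) + (-11412 + 32890 + (4/3)*169)*(1/887626) = 510948*(-231) + (-11412 + 32890 + 676/3)*(1/887626) = -118028988 + (65110/3)*(1/887626) = -118028988 + 32555/1331439 = -157148397721177/1331439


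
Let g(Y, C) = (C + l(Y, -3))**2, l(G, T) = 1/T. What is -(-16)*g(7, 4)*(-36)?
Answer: -7744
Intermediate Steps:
g(Y, C) = (-1/3 + C)**2 (g(Y, C) = (C + 1/(-3))**2 = (C - 1/3)**2 = (-1/3 + C)**2)
-(-16)*g(7, 4)*(-36) = -(-16)*(-1 + 3*4)**2/9*(-36) = -(-16)*(-1 + 12)**2/9*(-36) = -(-16)*(1/9)*11**2*(-36) = -(-16)*(1/9)*121*(-36) = -(-16)*121/9*(-36) = -16*(-121/9)*(-36) = (1936/9)*(-36) = -7744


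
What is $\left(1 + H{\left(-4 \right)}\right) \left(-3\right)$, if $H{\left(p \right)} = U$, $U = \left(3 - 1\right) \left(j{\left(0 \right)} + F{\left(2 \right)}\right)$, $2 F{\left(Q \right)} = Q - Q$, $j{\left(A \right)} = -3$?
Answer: $15$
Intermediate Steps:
$F{\left(Q \right)} = 0$ ($F{\left(Q \right)} = \frac{Q - Q}{2} = \frac{1}{2} \cdot 0 = 0$)
$U = -6$ ($U = \left(3 - 1\right) \left(-3 + 0\right) = 2 \left(-3\right) = -6$)
$H{\left(p \right)} = -6$
$\left(1 + H{\left(-4 \right)}\right) \left(-3\right) = \left(1 - 6\right) \left(-3\right) = \left(-5\right) \left(-3\right) = 15$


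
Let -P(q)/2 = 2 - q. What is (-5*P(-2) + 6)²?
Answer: 2116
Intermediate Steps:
P(q) = -4 + 2*q (P(q) = -2*(2 - q) = -4 + 2*q)
(-5*P(-2) + 6)² = (-5*(-4 + 2*(-2)) + 6)² = (-5*(-4 - 4) + 6)² = (-5*(-8) + 6)² = (40 + 6)² = 46² = 2116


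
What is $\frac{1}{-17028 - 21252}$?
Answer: $- \frac{1}{38280} \approx -2.6123 \cdot 10^{-5}$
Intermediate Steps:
$\frac{1}{-17028 - 21252} = \frac{1}{-38280} = - \frac{1}{38280}$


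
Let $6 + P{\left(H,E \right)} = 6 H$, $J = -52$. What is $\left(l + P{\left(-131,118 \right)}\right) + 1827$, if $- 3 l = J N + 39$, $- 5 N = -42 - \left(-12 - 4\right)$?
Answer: $\frac{16682}{15} \approx 1112.1$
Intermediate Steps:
$N = \frac{26}{5}$ ($N = - \frac{-42 - \left(-12 - 4\right)}{5} = - \frac{-42 - -16}{5} = - \frac{-42 + 16}{5} = \left(- \frac{1}{5}\right) \left(-26\right) = \frac{26}{5} \approx 5.2$)
$P{\left(H,E \right)} = -6 + 6 H$
$l = \frac{1157}{15}$ ($l = - \frac{\left(-52\right) \frac{26}{5} + 39}{3} = - \frac{- \frac{1352}{5} + 39}{3} = \left(- \frac{1}{3}\right) \left(- \frac{1157}{5}\right) = \frac{1157}{15} \approx 77.133$)
$\left(l + P{\left(-131,118 \right)}\right) + 1827 = \left(\frac{1157}{15} + \left(-6 + 6 \left(-131\right)\right)\right) + 1827 = \left(\frac{1157}{15} - 792\right) + 1827 = - \frac{10723}{15} + 1827 = \frac{16682}{15}$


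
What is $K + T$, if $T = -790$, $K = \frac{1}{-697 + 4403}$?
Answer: $- \frac{2927739}{3706} \approx -790.0$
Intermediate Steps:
$K = \frac{1}{3706} \approx 0.00026983$
$K + T = \frac{1}{3706} - 790 = - \frac{2927739}{3706}$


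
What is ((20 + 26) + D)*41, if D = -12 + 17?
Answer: 2091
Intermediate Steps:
D = 5
((20 + 26) + D)*41 = ((20 + 26) + 5)*41 = (46 + 5)*41 = 51*41 = 2091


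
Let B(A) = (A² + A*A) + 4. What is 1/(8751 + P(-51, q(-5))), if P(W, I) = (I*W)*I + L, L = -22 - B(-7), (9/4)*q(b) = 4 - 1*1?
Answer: 3/25609 ≈ 0.00011715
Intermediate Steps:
q(b) = 4/3 (q(b) = 4*(4 - 1*1)/9 = 4*(4 - 1)/9 = (4/9)*3 = 4/3)
B(A) = 4 + 2*A² (B(A) = (A² + A²) + 4 = 2*A² + 4 = 4 + 2*A²)
L = -124 (L = -22 - (4 + 2*(-7)²) = -22 - (4 + 2*49) = -22 - (4 + 98) = -22 - 1*102 = -22 - 102 = -124)
P(W, I) = -124 + W*I² (P(W, I) = (I*W)*I - 124 = W*I² - 124 = -124 + W*I²)
1/(8751 + P(-51, q(-5))) = 1/(8751 + (-124 - 51*(4/3)²)) = 1/(8751 + (-124 - 51*16/9)) = 1/(8751 + (-124 - 272/3)) = 1/(8751 - 644/3) = 1/(25609/3) = 3/25609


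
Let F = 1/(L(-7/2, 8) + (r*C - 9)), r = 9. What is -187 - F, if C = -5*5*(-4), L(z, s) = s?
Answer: -168114/899 ≈ -187.00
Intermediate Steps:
C = 100 (C = -25*(-4) = 100)
F = 1/899 (F = 1/(8 + (9*100 - 9)) = 1/(8 + (900 - 9)) = 1/(8 + 891) = 1/899 ≈ 0.0011123)
-187 - F = -187 - 1*1/899 = -187 - 1/899 = -168114/899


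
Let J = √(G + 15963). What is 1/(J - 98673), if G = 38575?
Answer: -98673/9736306391 - √54538/9736306391 ≈ -1.0159e-5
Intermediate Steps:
J = √54538 (J = √(38575 + 15963) = √54538 ≈ 233.53)
1/(J - 98673) = 1/(√54538 - 98673) = 1/(-98673 + √54538)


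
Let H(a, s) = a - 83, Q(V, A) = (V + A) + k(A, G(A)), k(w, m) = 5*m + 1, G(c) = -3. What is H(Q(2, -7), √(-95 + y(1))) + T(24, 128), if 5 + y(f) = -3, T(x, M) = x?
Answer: -78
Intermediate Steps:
y(f) = -8 (y(f) = -5 - 3 = -8)
k(w, m) = 1 + 5*m
Q(V, A) = -14 + A + V (Q(V, A) = (V + A) + (1 + 5*(-3)) = (A + V) + (1 - 15) = (A + V) - 14 = -14 + A + V)
H(a, s) = -83 + a
H(Q(2, -7), √(-95 + y(1))) + T(24, 128) = (-83 + (-14 - 7 + 2)) + 24 = (-83 - 19) + 24 = -102 + 24 = -78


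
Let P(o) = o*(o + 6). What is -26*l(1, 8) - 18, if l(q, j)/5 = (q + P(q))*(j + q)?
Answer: -9378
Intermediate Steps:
P(o) = o*(6 + o)
l(q, j) = 5*(j + q)*(q + q*(6 + q)) (l(q, j) = 5*((q + q*(6 + q))*(j + q)) = 5*((j + q)*(q + q*(6 + q))) = 5*(j + q)*(q + q*(6 + q)))
-26*l(1, 8) - 18 = -130*(8 + 1 + 8*(6 + 1) + 1*(6 + 1)) - 18 = -130*(8 + 1 + 8*7 + 1*7) - 18 = -130*(8 + 1 + 56 + 7) - 18 = -130*72 - 18 = -26*360 - 18 = -9360 - 18 = -9378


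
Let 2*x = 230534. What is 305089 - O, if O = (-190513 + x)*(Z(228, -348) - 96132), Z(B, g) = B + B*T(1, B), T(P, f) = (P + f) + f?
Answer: 624244921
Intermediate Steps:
x = 115267 (x = (½)*230534 = 115267)
T(P, f) = P + 2*f
Z(B, g) = B + B*(1 + 2*B)
O = -623939832 (O = (-190513 + 115267)*(2*228*(1 + 228) - 96132) = -75246*(2*228*229 - 96132) = -75246*(104424 - 96132) = -75246*8292 = -623939832)
305089 - O = 305089 - 1*(-623939832) = 305089 + 623939832 = 624244921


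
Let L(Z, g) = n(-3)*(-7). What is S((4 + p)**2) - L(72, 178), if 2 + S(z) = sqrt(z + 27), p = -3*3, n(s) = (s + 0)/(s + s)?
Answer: 3/2 + 2*sqrt(13) ≈ 8.7111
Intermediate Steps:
n(s) = 1/2 (n(s) = s/((2*s)) = s*(1/(2*s)) = 1/2)
L(Z, g) = -7/2 (L(Z, g) = (1/2)*(-7) = -7/2)
p = -9
S(z) = -2 + sqrt(27 + z) (S(z) = -2 + sqrt(z + 27) = -2 + sqrt(27 + z))
S((4 + p)**2) - L(72, 178) = (-2 + sqrt(27 + (4 - 9)**2)) - 1*(-7/2) = (-2 + sqrt(27 + (-5)**2)) + 7/2 = (-2 + sqrt(27 + 25)) + 7/2 = (-2 + sqrt(52)) + 7/2 = (-2 + 2*sqrt(13)) + 7/2 = 3/2 + 2*sqrt(13)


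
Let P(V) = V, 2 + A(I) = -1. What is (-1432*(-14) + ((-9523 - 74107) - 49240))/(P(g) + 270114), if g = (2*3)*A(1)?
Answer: -56411/135048 ≈ -0.41771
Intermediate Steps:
A(I) = -3 (A(I) = -2 - 1 = -3)
g = -18 (g = (2*3)*(-3) = 6*(-3) = -18)
(-1432*(-14) + ((-9523 - 74107) - 49240))/(P(g) + 270114) = (-1432*(-14) + ((-9523 - 74107) - 49240))/(-18 + 270114) = (20048 + (-83630 - 49240))/270096 = (20048 - 132870)*(1/270096) = -112822*1/270096 = -56411/135048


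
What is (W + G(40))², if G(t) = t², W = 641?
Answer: 5022081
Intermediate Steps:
(W + G(40))² = (641 + 40²)² = (641 + 1600)² = 2241² = 5022081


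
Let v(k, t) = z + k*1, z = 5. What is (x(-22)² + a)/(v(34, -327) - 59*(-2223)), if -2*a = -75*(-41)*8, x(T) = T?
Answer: -2954/32799 ≈ -0.090064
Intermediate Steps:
v(k, t) = 5 + k (v(k, t) = 5 + k*1 = 5 + k)
a = -12300 (a = -(-75*(-41))*8/2 = -3075*8/2 = -½*24600 = -12300)
(x(-22)² + a)/(v(34, -327) - 59*(-2223)) = ((-22)² - 12300)/((5 + 34) - 59*(-2223)) = (484 - 12300)/(39 + 131157) = -11816/131196 = -11816*1/131196 = -2954/32799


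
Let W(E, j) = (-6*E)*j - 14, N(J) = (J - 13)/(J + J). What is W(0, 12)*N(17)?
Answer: -28/17 ≈ -1.6471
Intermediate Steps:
N(J) = (-13 + J)/(2*J) (N(J) = (-13 + J)/((2*J)) = (-13 + J)*(1/(2*J)) = (-13 + J)/(2*J))
W(E, j) = -14 - 6*E*j (W(E, j) = -6*E*j - 14 = -14 - 6*E*j)
W(0, 12)*N(17) = (-14 - 6*0*12)*((1/2)*(-13 + 17)/17) = (-14 + 0)*((1/2)*(1/17)*4) = -14*2/17 = -28/17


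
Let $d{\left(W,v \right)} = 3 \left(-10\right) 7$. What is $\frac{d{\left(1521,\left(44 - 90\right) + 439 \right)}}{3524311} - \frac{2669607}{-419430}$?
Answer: $\frac{448020820737}{70390560130} \approx 6.3648$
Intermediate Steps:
$d{\left(W,v \right)} = -210$ ($d{\left(W,v \right)} = \left(-30\right) 7 = -210$)
$\frac{d{\left(1521,\left(44 - 90\right) + 439 \right)}}{3524311} - \frac{2669607}{-419430} = - \frac{210}{3524311} - \frac{2669607}{-419430} = \left(-210\right) \frac{1}{3524311} - - \frac{889869}{139810} = - \frac{30}{503473} + \frac{889869}{139810} = \frac{448020820737}{70390560130}$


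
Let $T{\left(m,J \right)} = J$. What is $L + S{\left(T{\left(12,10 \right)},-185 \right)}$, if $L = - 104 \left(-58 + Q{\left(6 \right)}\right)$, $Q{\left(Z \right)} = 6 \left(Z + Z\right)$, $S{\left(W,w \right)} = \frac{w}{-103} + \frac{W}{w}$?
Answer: $- \frac{5542177}{3811} \approx -1454.3$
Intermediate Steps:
$S{\left(W,w \right)} = - \frac{w}{103} + \frac{W}{w}$ ($S{\left(W,w \right)} = w \left(- \frac{1}{103}\right) + \frac{W}{w} = - \frac{w}{103} + \frac{W}{w}$)
$Q{\left(Z \right)} = 12 Z$ ($Q{\left(Z \right)} = 6 \cdot 2 Z = 12 Z$)
$L = -1456$ ($L = - 104 \left(-58 + 12 \cdot 6\right) = - 104 \left(-58 + 72\right) = \left(-104\right) 14 = -1456$)
$L + S{\left(T{\left(12,10 \right)},-185 \right)} = -1456 + \left(\left(- \frac{1}{103}\right) \left(-185\right) + \frac{10}{-185}\right) = -1456 + \left(\frac{185}{103} + 10 \left(- \frac{1}{185}\right)\right) = -1456 + \left(\frac{185}{103} - \frac{2}{37}\right) = -1456 + \frac{6639}{3811} = - \frac{5542177}{3811}$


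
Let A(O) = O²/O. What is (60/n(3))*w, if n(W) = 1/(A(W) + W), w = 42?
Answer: 15120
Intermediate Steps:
A(O) = O
n(W) = 1/(2*W) (n(W) = 1/(W + W) = 1/(2*W))
(60/n(3))*w = (60/(((½)/3)))*42 = (60/(((½)*(⅓))))*42 = (60/(⅙))*42 = (60*6)*42 = 360*42 = 15120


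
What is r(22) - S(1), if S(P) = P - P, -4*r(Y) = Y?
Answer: -11/2 ≈ -5.5000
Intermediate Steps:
r(Y) = -Y/4
S(P) = 0
r(22) - S(1) = -1/4*22 - 1*0 = -11/2 + 0 = -11/2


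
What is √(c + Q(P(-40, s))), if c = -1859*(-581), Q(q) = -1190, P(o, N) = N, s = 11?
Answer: √1078889 ≈ 1038.7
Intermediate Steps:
c = 1080079
√(c + Q(P(-40, s))) = √(1080079 - 1190) = √1078889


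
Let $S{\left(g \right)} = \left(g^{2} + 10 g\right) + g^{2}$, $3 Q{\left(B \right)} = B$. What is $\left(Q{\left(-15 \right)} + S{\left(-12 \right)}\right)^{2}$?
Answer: $26569$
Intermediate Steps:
$Q{\left(B \right)} = \frac{B}{3}$
$S{\left(g \right)} = 2 g^{2} + 10 g$
$\left(Q{\left(-15 \right)} + S{\left(-12 \right)}\right)^{2} = \left(\frac{1}{3} \left(-15\right) + 2 \left(-12\right) \left(5 - 12\right)\right)^{2} = \left(-5 + 2 \left(-12\right) \left(-7\right)\right)^{2} = \left(-5 + 168\right)^{2} = 163^{2} = 26569$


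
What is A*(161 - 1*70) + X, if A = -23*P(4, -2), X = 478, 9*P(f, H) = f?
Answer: -4070/9 ≈ -452.22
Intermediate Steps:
P(f, H) = f/9
A = -92/9 (A = -23*4/9 = -92/9 ≈ -10.222)
A*(161 - 1*70) + X = -92*(161 - 1*70)/9 + 478 = -92*(161 - 70)/9 + 478 = -92/9*91 + 478 = -8372/9 + 478 = -4070/9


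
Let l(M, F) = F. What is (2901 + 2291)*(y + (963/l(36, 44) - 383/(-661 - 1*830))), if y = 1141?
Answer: 9004208182/1491 ≈ 6.0390e+6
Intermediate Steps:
(2901 + 2291)*(y + (963/l(36, 44) - 383/(-661 - 1*830))) = (2901 + 2291)*(1141 + (963/44 - 383/(-661 - 1*830))) = 5192*(1141 + (963*(1/44) - 383/(-661 - 830))) = 5192*(1141 + (963/44 - 383/(-1491))) = 5192*(1141 + (963/44 - 383*(-1/1491))) = 5192*(1141 + (963/44 + 383/1491)) = 5192*(1141 + 1452685/65604) = 5192*(76306849/65604) = 9004208182/1491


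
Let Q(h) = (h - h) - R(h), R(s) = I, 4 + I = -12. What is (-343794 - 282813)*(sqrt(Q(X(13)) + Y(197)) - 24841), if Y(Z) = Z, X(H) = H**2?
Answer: 15565544487 - 626607*sqrt(213) ≈ 1.5556e+10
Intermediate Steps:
I = -16 (I = -4 - 12 = -16)
R(s) = -16
Q(h) = 16 (Q(h) = (h - h) - 1*(-16) = 0 + 16 = 16)
(-343794 - 282813)*(sqrt(Q(X(13)) + Y(197)) - 24841) = (-343794 - 282813)*(sqrt(16 + 197) - 24841) = -626607*(sqrt(213) - 24841) = -626607*(-24841 + sqrt(213)) = 15565544487 - 626607*sqrt(213)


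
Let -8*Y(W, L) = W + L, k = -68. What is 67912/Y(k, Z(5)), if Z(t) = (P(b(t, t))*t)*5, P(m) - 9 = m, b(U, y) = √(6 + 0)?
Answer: -85297472/20899 + 13582400*√6/20899 ≈ -2489.5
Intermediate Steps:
b(U, y) = √6
P(m) = 9 + m
Z(t) = 5*t*(9 + √6) (Z(t) = ((9 + √6)*t)*5 = (t*(9 + √6))*5 = 5*t*(9 + √6))
Y(W, L) = -L/8 - W/8 (Y(W, L) = -(W + L)/8 = -(L + W)/8 = -L/8 - W/8)
67912/Y(k, Z(5)) = 67912/(-5*5*(9 + √6)/8 - ⅛*(-68)) = 67912/(-(225 + 25*√6)/8 + 17/2) = 67912/((-225/8 - 25*√6/8) + 17/2) = 67912/(-157/8 - 25*√6/8)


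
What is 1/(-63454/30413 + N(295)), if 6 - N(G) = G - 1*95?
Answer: -30413/5963576 ≈ -0.0050998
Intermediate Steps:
N(G) = 101 - G (N(G) = 6 - (G - 1*95) = 6 - (G - 95) = 6 - (-95 + G) = 6 + (95 - G) = 101 - G)
1/(-63454/30413 + N(295)) = 1/(-63454/30413 + (101 - 1*295)) = 1/(-63454*1/30413 + (101 - 295)) = 1/(-63454/30413 - 194) = 1/(-5963576/30413) = -30413/5963576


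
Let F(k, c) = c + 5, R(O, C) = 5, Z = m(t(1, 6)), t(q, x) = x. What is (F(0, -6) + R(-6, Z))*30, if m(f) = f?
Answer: 120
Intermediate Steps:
Z = 6
F(k, c) = 5 + c
(F(0, -6) + R(-6, Z))*30 = ((5 - 6) + 5)*30 = (-1 + 5)*30 = 4*30 = 120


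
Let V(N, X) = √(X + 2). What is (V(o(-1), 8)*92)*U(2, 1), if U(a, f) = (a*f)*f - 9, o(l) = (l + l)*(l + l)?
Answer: -644*√10 ≈ -2036.5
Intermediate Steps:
o(l) = 4*l² (o(l) = (2*l)*(2*l) = 4*l²)
U(a, f) = -9 + a*f² (U(a, f) = a*f² - 9 = -9 + a*f²)
V(N, X) = √(2 + X)
(V(o(-1), 8)*92)*U(2, 1) = (√(2 + 8)*92)*(-9 + 2*1²) = (√10*92)*(-9 + 2*1) = (92*√10)*(-9 + 2) = (92*√10)*(-7) = -644*√10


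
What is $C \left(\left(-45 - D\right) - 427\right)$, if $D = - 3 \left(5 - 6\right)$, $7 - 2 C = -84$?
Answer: $- \frac{43225}{2} \approx -21613.0$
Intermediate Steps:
$C = \frac{91}{2}$ ($C = \frac{7}{2} - -42 = \frac{7}{2} + 42 = \frac{91}{2} \approx 45.5$)
$D = 3$ ($D = \left(-3\right) \left(-1\right) = 3$)
$C \left(\left(-45 - D\right) - 427\right) = \frac{91 \left(\left(-45 - 3\right) - 427\right)}{2} = \frac{91 \left(-48 - 427\right)}{2} = \frac{91}{2} \left(-475\right) = - \frac{43225}{2}$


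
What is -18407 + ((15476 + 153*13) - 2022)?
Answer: -2964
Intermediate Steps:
-18407 + ((15476 + 153*13) - 2022) = -18407 + ((15476 + 1989) - 2022) = -18407 + (17465 - 2022) = -18407 + 15443 = -2964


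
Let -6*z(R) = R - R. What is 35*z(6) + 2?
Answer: 2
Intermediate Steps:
z(R) = 0 (z(R) = -(R - R)/6 = -1/6*0 = 0)
35*z(6) + 2 = 35*0 + 2 = 0 + 2 = 2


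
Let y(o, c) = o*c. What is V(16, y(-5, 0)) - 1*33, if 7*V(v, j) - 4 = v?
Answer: -211/7 ≈ -30.143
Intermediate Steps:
y(o, c) = c*o
V(v, j) = 4/7 + v/7
V(16, y(-5, 0)) - 1*33 = (4/7 + (⅐)*16) - 1*33 = (4/7 + 16/7) - 33 = 20/7 - 33 = -211/7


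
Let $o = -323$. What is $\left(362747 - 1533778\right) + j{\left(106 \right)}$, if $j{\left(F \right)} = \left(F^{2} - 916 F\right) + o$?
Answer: $-1257214$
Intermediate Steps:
$j{\left(F \right)} = -323 + F^{2} - 916 F$ ($j{\left(F \right)} = \left(F^{2} - 916 F\right) - 323 = -323 + F^{2} - 916 F$)
$\left(362747 - 1533778\right) + j{\left(106 \right)} = \left(362747 - 1533778\right) - \left(97419 - 11236\right) = -1171031 - 86183 = -1257214$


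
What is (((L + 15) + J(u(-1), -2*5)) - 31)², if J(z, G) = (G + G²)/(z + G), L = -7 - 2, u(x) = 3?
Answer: 70225/49 ≈ 1433.2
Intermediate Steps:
L = -9
J(z, G) = (G + G²)/(G + z)
(((L + 15) + J(u(-1), -2*5)) - 31)² = (((-9 + 15) + (-2*5)*(1 - 2*5)/(-2*5 + 3)) - 31)² = ((6 - 10*(1 - 10)/(-10 + 3)) - 31)² = ((6 - 10*(-9)/(-7)) - 31)² = ((6 - 10*(-⅐)*(-9)) - 31)² = ((6 - 90/7) - 31)² = (-48/7 - 31)² = (-265/7)² = 70225/49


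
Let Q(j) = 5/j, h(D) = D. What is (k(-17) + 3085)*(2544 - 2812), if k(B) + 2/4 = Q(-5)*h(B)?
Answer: -831202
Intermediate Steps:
k(B) = -1/2 - B (k(B) = -1/2 + (5/(-5))*B = -1/2 + (5*(-1/5))*B = -1/2 - B)
(k(-17) + 3085)*(2544 - 2812) = ((-1/2 - 1*(-17)) + 3085)*(2544 - 2812) = ((-1/2 + 17) + 3085)*(-268) = (33/2 + 3085)*(-268) = (6203/2)*(-268) = -831202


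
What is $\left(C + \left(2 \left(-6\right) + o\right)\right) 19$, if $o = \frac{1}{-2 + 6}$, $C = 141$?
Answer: $\frac{9823}{4} \approx 2455.8$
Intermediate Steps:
$o = \frac{1}{4} \approx 0.25$
$\left(C + \left(2 \left(-6\right) + o\right)\right) 19 = \left(141 + \left(2 \left(-6\right) + \frac{1}{4}\right)\right) 19 = \left(141 + \left(-12 + \frac{1}{4}\right)\right) 19 = \left(141 - \frac{47}{4}\right) 19 = \frac{517}{4} \cdot 19 = \frac{9823}{4}$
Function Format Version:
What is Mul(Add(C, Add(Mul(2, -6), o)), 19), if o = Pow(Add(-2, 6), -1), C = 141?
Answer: Rational(9823, 4) ≈ 2455.8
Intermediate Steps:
o = Rational(1, 4) (o = Pow(4, -1) = Rational(1, 4) ≈ 0.25000)
Mul(Add(C, Add(Mul(2, -6), o)), 19) = Mul(Add(141, Add(Mul(2, -6), Rational(1, 4))), 19) = Mul(Add(141, Add(-12, Rational(1, 4))), 19) = Mul(Add(141, Rational(-47, 4)), 19) = Mul(Rational(517, 4), 19) = Rational(9823, 4)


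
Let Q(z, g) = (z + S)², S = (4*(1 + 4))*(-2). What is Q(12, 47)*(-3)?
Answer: -2352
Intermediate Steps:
S = -40 (S = (4*5)*(-2) = 20*(-2) = -40)
Q(z, g) = (-40 + z)² (Q(z, g) = (z - 40)² = (-40 + z)²)
Q(12, 47)*(-3) = (-40 + 12)²*(-3) = (-28)²*(-3) = 784*(-3) = -2352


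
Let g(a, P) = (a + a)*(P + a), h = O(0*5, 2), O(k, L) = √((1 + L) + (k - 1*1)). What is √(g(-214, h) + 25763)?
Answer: √(117355 - 428*√2) ≈ 341.69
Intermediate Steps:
O(k, L) = √(L + k) (O(k, L) = √((1 + L) + (k - 1)) = √((1 + L) + (-1 + k)) = √(L + k))
h = √2 (h = √(2 + 0*5) = √(2 + 0) = √2 ≈ 1.4142)
g(a, P) = 2*a*(P + a) (g(a, P) = (2*a)*(P + a) = 2*a*(P + a))
√(g(-214, h) + 25763) = √(2*(-214)*(√2 - 214) + 25763) = √(2*(-214)*(-214 + √2) + 25763) = √((91592 - 428*√2) + 25763) = √(117355 - 428*√2)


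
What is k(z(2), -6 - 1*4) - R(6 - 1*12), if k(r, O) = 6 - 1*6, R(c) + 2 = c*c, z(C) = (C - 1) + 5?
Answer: -34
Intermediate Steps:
z(C) = 4 + C (z(C) = (-1 + C) + 5 = 4 + C)
R(c) = -2 + c² (R(c) = -2 + c*c = -2 + c²)
k(r, O) = 0 (k(r, O) = 6 - 6 = 0)
k(z(2), -6 - 1*4) - R(6 - 1*12) = 0 - (-2 + (6 - 1*12)²) = 0 - (-2 + (6 - 12)²) = 0 - (-2 + (-6)²) = 0 - (-2 + 36) = 0 - 1*34 = 0 - 34 = -34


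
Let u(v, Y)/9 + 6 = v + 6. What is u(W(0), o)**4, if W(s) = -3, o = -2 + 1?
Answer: 531441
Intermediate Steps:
o = -1
u(v, Y) = 9*v (u(v, Y) = -54 + 9*(v + 6) = -54 + 9*(6 + v) = -54 + (54 + 9*v) = 9*v)
u(W(0), o)**4 = (9*(-3))**4 = (-27)**4 = 531441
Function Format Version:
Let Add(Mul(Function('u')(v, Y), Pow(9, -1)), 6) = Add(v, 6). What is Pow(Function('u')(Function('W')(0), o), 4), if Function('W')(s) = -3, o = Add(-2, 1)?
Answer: 531441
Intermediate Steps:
o = -1
Function('u')(v, Y) = Mul(9, v) (Function('u')(v, Y) = Add(-54, Mul(9, Add(v, 6))) = Add(-54, Mul(9, Add(6, v))) = Add(-54, Add(54, Mul(9, v))) = Mul(9, v))
Pow(Function('u')(Function('W')(0), o), 4) = Pow(Mul(9, -3), 4) = Pow(-27, 4) = 531441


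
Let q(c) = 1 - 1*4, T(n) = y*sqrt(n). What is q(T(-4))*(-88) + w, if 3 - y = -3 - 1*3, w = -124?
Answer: 140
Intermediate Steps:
y = 9 (y = 3 - (-3 - 1*3) = 3 - (-3 - 3) = 3 - 1*(-6) = 3 + 6 = 9)
T(n) = 9*sqrt(n)
q(c) = -3 (q(c) = 1 - 4 = -3)
q(T(-4))*(-88) + w = -3*(-88) - 124 = 264 - 124 = 140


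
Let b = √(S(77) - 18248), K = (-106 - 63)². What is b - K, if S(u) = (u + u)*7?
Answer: -28561 + I*√17170 ≈ -28561.0 + 131.03*I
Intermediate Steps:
S(u) = 14*u (S(u) = (2*u)*7 = 14*u)
K = 28561 (K = (-169)² = 28561)
b = I*√17170 (b = √(14*77 - 18248) = √(1078 - 18248) = √(-17170) = I*√17170 ≈ 131.03*I)
b - K = I*√17170 - 1*28561 = I*√17170 - 28561 = -28561 + I*√17170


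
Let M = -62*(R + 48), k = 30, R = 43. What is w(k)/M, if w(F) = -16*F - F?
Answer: 255/2821 ≈ 0.090393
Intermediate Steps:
w(F) = -17*F
M = -5642 (M = -62*(43 + 48) = -62*91 = -5642)
w(k)/M = -17*30/(-5642) = -510*(-1/5642) = 255/2821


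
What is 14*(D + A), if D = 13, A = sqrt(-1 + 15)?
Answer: 182 + 14*sqrt(14) ≈ 234.38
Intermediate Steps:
A = sqrt(14) ≈ 3.7417
14*(D + A) = 14*(13 + sqrt(14)) = 182 + 14*sqrt(14)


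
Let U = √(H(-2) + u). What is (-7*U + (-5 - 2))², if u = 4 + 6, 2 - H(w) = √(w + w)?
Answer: 49*(1 + √2*√(6 - I))² ≈ 977.65 - 126.19*I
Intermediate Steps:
H(w) = 2 - √2*√w (H(w) = 2 - √(w + w) = 2 - √(2*w) = 2 - √2*√w)
u = 10
U = √(12 - 2*I) (U = √((2 - √2*√(-2)) + 10) = √((2 - √2*I*√2) + 10) = √((2 - 2*I) + 10) = √(12 - 2*I) ≈ 3.476 - 0.28768*I)
(-7*U + (-5 - 2))² = (-7*√(12 - 2*I) + (-5 - 2))² = (-7*√(12 - 2*I) - 7)² = (-7 - 7*√(12 - 2*I))²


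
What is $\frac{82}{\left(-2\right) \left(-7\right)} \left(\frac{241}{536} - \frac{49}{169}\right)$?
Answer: $\frac{593065}{634088} \approx 0.9353$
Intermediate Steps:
$\frac{82}{\left(-2\right) \left(-7\right)} \left(\frac{241}{536} - \frac{49}{169}\right) = \frac{82}{14} \left(241 \cdot \frac{1}{536} - \frac{49}{169}\right) = 82 \cdot \frac{1}{14} \left(\frac{241}{536} - \frac{49}{169}\right) = \frac{41}{7} \cdot \frac{14465}{90584} = \frac{593065}{634088}$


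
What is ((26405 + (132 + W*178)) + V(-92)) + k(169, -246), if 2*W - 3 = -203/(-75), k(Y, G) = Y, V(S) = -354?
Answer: 2014492/75 ≈ 26860.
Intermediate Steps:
W = 214/75 (W = 3/2 + (-203/(-75))/2 = 3/2 + (-203*(-1/75))/2 = 3/2 + (½)*(203/75) = 3/2 + 203/150 = 214/75 ≈ 2.8533)
((26405 + (132 + W*178)) + V(-92)) + k(169, -246) = ((26405 + (132 + (214/75)*178)) - 354) + 169 = ((26405 + (132 + 38092/75)) - 354) + 169 = ((26405 + 47992/75) - 354) + 169 = (2028367/75 - 354) + 169 = 2001817/75 + 169 = 2014492/75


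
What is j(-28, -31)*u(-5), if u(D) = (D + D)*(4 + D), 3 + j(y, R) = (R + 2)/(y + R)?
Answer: -1480/59 ≈ -25.085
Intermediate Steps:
j(y, R) = -3 + (2 + R)/(R + y) (j(y, R) = -3 + (R + 2)/(y + R) = -3 + (2 + R)/(R + y))
u(D) = 2*D*(4 + D) (u(D) = (2*D)*(4 + D) = 2*D*(4 + D))
j(-28, -31)*u(-5) = ((2 - 3*(-28) - 2*(-31))/(-31 - 28))*(2*(-5)*(4 - 5)) = ((2 + 84 + 62)/(-59))*(2*(-5)*(-1)) = -1/59*148*10 = -148/59*10 = -1480/59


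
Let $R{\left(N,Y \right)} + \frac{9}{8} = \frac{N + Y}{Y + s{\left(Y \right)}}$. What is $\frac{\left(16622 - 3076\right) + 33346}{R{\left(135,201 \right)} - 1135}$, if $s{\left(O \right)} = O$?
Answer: $- \frac{25134112}{608515} \approx -41.304$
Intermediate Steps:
$R{\left(N,Y \right)} = - \frac{9}{8} + \frac{N + Y}{2 Y}$ ($R{\left(N,Y \right)} = - \frac{9}{8} + \frac{N + Y}{Y + Y} = - \frac{9}{8} + \frac{N + Y}{2 Y}$)
$\frac{\left(16622 - 3076\right) + 33346}{R{\left(135,201 \right)} - 1135} = \frac{\left(16622 - 3076\right) + 33346}{\left(- \frac{5}{8} + \frac{1}{2} \cdot 135 \cdot \frac{1}{201}\right) - 1135} = \frac{13546 + 33346}{\left(- \frac{5}{8} + \frac{45}{134}\right) - 1135} = \frac{46892}{- \frac{155}{536} - 1135} = \frac{46892}{- \frac{608515}{536}} = 46892 \left(- \frac{536}{608515}\right) = - \frac{25134112}{608515}$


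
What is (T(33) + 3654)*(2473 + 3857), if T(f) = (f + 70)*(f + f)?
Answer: 66161160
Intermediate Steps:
T(f) = 2*f*(70 + f) (T(f) = (70 + f)*(2*f) = 2*f*(70 + f))
(T(33) + 3654)*(2473 + 3857) = (2*33*(70 + 33) + 3654)*(2473 + 3857) = (2*33*103 + 3654)*6330 = (6798 + 3654)*6330 = 10452*6330 = 66161160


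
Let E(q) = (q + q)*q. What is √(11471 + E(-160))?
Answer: 7*√1279 ≈ 250.34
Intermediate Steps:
E(q) = 2*q² (E(q) = (2*q)*q = 2*q²)
√(11471 + E(-160)) = √(11471 + 2*(-160)²) = √(11471 + 2*25600) = √(11471 + 51200) = √62671 = 7*√1279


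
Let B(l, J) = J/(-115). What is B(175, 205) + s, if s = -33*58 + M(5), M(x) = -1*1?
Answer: -44086/23 ≈ -1916.8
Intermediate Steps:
M(x) = -1
B(l, J) = -J/115 (B(l, J) = J*(-1/115) = -J/115)
s = -1915 (s = -33*58 - 1 = -1914 - 1 = -1915)
B(175, 205) + s = -1/115*205 - 1915 = -41/23 - 1915 = -44086/23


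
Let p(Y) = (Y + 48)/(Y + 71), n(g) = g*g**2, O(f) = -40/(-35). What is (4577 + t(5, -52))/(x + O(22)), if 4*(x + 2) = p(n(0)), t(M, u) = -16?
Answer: -2266817/342 ≈ -6628.1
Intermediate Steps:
O(f) = 8/7 (O(f) = -40*(-1/35) = 8/7)
n(g) = g**3
p(Y) = (48 + Y)/(71 + Y)
x = -130/71 (x = -2 + ((48 + 0**3)/(71 + 0**3))/4 = -2 + ((48 + 0)/(71 + 0))/4 = -2 + (48/71)/4 = -2 + ((1/71)*48)/4 = -2 + (1/4)*(48/71) = -2 + 12/71 = -130/71 ≈ -1.8310)
(4577 + t(5, -52))/(x + O(22)) = (4577 - 16)/(-130/71 + 8/7) = 4561/(-342/497) = 4561*(-497/342) = -2266817/342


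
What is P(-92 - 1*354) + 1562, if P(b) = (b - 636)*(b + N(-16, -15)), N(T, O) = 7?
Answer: 476560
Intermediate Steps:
P(b) = (-636 + b)*(7 + b) (P(b) = (b - 636)*(b + 7) = (-636 + b)*(7 + b))
P(-92 - 1*354) + 1562 = (-4452 + (-92 - 1*354)² - 629*(-92 - 1*354)) + 1562 = (-4452 + (-92 - 354)² - 629*(-92 - 354)) + 1562 = (-4452 + (-446)² - 629*(-446)) + 1562 = (-4452 + 198916 + 280534) + 1562 = 474998 + 1562 = 476560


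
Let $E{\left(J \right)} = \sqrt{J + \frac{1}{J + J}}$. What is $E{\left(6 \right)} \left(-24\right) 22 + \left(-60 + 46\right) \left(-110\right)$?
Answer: $1540 - 88 \sqrt{219} \approx 237.72$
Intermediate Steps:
$E{\left(J \right)} = \sqrt{J + \frac{1}{2 J}}$
$E{\left(6 \right)} \left(-24\right) 22 + \left(-60 + 46\right) \left(-110\right) = \frac{\sqrt{\frac{2}{6} + 4 \cdot 6}}{2} \left(-24\right) 22 + \left(-60 + 46\right) \left(-110\right) = \frac{\sqrt{2 \cdot \frac{1}{6} + 24}}{2} \left(-24\right) 22 - -1540 = \frac{\sqrt{\frac{1}{3} + 24}}{2} \left(-24\right) 22 + 1540 = \frac{\sqrt{\frac{73}{3}}}{2} \left(-24\right) 22 + 1540 = \frac{\frac{1}{3} \sqrt{219}}{2} \left(-24\right) 22 + 1540 = \frac{\sqrt{219}}{6} \left(-24\right) 22 + 1540 = - 4 \sqrt{219} \cdot 22 + 1540 = - 88 \sqrt{219} + 1540 = 1540 - 88 \sqrt{219}$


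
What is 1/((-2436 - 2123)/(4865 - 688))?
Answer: -4177/4559 ≈ -0.91621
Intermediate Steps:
1/((-2436 - 2123)/(4865 - 688)) = 1/(-4559/4177) = -4177/4559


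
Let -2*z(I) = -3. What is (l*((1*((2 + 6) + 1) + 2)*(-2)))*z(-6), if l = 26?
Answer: -858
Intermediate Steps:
z(I) = 3/2 (z(I) = -1/2*(-3) = 3/2)
(l*((1*((2 + 6) + 1) + 2)*(-2)))*z(-6) = (26*((1*((2 + 6) + 1) + 2)*(-2)))*(3/2) = (26*((1*(8 + 1) + 2)*(-2)))*(3/2) = (26*((1*9 + 2)*(-2)))*(3/2) = (26*((9 + 2)*(-2)))*(3/2) = (26*(11*(-2)))*(3/2) = (26*(-22))*(3/2) = -572*3/2 = -858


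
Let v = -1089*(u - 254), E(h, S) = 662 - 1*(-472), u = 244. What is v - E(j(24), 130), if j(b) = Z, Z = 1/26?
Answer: 9756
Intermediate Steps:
Z = 1/26 (Z = 1*(1/26) = 1/26 ≈ 0.038462)
j(b) = 1/26
E(h, S) = 1134 (E(h, S) = 662 + 472 = 1134)
v = 10890 (v = -1089*(244 - 254) = -1089*(-10) = 10890)
v - E(j(24), 130) = 10890 - 1*1134 = 10890 - 1134 = 9756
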